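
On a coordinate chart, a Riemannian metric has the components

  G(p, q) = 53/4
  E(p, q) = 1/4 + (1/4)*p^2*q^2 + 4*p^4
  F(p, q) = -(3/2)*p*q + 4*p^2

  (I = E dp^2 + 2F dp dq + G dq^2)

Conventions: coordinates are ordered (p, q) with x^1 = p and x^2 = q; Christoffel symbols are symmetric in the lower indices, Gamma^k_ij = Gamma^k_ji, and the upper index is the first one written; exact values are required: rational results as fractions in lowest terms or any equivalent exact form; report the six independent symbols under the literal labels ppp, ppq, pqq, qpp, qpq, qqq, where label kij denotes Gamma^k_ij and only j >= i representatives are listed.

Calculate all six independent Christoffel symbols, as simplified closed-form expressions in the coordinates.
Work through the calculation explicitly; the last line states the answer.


E = 1/4 + (1/4)*p^2*q^2 + 4*p^4; F = -(3/2)*p*q + 4*p^2; G = 53/4
Gamma^k_ij = (1/2) g^{kl} (d_i g_jl + d_j g_il - d_l g_ij), with g^inv = (1/(EG-F^2)) [[G, -F], [-F, E]]
first partials: E_p = (1/2)*p*q^2 + 16*p^3, E_q = (1/2)*p^2*q, F_p = -(3/2)*q + 8*p, F_q = -(3/2)*p, G_p = 0, G_q = 0
D = EG - F^2 = 53/16 + (17/16)*p^2*q^2 + 12*p^3*q + 37*p^4
expanded: Gamma^p_pp = (G E_p - 2F F_p + F E_q)/(2D), Gamma^p_pq = (G E_q - F G_p)/(2D), Gamma^p_qq = (2G F_q - G G_p - F G_q)/(2D), Gamma^q_pp = (2E F_p - E E_q - F E_p)/(2D), Gamma^q_pq = (E G_p - F E_q)/(2D), Gamma^q_qq = (E G_q - 2F F_q + F G_p)/(2D); substitute and cancel common factors

Answer: Gamma_ppp = (16*p^4*q - 6*p^3*q^2 + 1184*p^3 + 288*p^2*q + 17*p*q^2)/(592*p^4 + 192*p^3*q + 17*p^2*q^2 + 53), Gamma_ppq = 53*p^2*q/(592*p^4 + 192*p^3*q + 17*p^2*q^2 + 53), Gamma_pqq = -318*p/(592*p^4 + 192*p^3*q + 17*p^2*q^2 + 53), Gamma_qpp = (-16*p^6*q - p^4*q^3 + 96*p^4*q + 16*p^3*q^2 - p^2*q + 32*p - 6*q)/(592*p^4 + 192*p^3*q + 17*p^2*q^2 + 53), Gamma_qpq = (-16*p^4*q + 6*p^3*q^2)/(592*p^4 + 192*p^3*q + 17*p^2*q^2 + 53), Gamma_qqq = (96*p^3 - 36*p^2*q)/(592*p^4 + 192*p^3*q + 17*p^2*q^2 + 53)


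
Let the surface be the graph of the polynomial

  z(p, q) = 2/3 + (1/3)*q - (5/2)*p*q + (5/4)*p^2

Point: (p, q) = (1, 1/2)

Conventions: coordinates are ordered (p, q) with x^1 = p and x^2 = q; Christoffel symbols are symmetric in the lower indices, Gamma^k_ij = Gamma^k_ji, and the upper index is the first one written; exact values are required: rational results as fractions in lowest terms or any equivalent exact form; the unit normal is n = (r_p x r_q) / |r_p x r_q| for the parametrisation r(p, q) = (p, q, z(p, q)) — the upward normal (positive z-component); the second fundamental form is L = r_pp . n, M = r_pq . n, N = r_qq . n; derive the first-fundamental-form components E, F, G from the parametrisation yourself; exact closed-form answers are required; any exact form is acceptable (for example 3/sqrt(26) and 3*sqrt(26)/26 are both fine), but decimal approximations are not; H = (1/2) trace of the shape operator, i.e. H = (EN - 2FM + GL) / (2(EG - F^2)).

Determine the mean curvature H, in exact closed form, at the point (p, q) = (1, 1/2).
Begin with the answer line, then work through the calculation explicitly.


Answer: H = 24*sqrt(1045)/43681

z_p = 5/4, z_q = -13/6, z_pp = 5/2, z_pq = -5/2, z_qq = 0
E = 41/16, F = -65/24, G = 205/36; answer radicand W^2 = 1045/144
unnormalised second-form numerators: l = 5/2, m = -5/2, n = 0; L = l/sqrt(1045/144), and similarly M = m/sqrt(W^2), N = n/sqrt(W^2)
H = (E*n - 2*F*m + G*l) / (2*(EG - F^2)*sqrt(W^2)); E*n - 2*F*m + G*l = 25/36, EG - F^2 = 1045/144, so H = (10/209)/sqrt(1045/144)


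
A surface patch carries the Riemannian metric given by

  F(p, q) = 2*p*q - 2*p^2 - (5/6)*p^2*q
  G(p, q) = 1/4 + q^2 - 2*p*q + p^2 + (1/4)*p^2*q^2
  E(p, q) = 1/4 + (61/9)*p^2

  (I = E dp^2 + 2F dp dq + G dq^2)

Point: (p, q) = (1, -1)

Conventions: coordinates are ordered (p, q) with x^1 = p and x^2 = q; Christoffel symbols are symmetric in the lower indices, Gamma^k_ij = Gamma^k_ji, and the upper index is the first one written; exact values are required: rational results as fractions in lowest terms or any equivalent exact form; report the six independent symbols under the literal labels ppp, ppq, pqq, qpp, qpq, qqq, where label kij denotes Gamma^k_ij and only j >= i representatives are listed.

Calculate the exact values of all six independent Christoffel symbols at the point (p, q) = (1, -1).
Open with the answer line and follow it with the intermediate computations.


Answer: Gamma_ppp = 1208/1555, Gamma_ppq = 513/1555, Gamma_pqq = -864/1555, Gamma_qpp = -1942/4665, Gamma_qpq = 2277/3110, Gamma_qqq = -2771/3110

E = 253/36, F = -19/6, G = 9/2 at the point
E_p = 122/9, E_q = 0, F_p = -13/3, F_q = 7/6, G_p = 9/2, G_q = -9/2
EG - F^2 = 1555/72;  g^inv = (72/1555) * [[9/2, 19/6], [19/6, 253/36]]
first-kind symbols [ij,l] = (1/2)(d_i g_jl + d_j g_il - d_l g_ij): [pp,p] = E_p/2 = 61/9, [pp,q] = F_p - E_q/2 = -13/3, [pq,p] = E_q/2 = 0, [pq,q] = G_p/2 = 9/4, [qq,p] = F_q - G_p/2 = -13/12, [qq,q] = G_q/2 = -9/4
Gamma^p_ij = (G*[ij,p] - F*[ij,q])/(EG - F^2), Gamma^q_ij = (E*[ij,q] - F*[ij,p])/(EG - F^2)


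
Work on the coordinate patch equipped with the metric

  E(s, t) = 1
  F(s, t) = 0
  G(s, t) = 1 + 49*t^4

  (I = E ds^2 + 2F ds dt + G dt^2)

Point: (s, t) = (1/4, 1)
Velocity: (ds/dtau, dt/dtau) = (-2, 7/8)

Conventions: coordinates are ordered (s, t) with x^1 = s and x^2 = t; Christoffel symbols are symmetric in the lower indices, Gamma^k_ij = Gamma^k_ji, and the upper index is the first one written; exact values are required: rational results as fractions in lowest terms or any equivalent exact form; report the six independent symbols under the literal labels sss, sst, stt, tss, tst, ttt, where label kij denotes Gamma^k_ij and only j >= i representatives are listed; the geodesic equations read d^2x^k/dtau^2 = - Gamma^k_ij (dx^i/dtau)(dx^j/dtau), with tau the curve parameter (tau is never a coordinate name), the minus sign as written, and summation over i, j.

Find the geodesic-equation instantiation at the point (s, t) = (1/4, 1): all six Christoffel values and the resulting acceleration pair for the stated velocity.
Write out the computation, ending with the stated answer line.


E = 1, F = 0, G = 50 at the point
E_s = 0, E_t = 0, F_s = 0, F_t = 0, G_s = 0, G_t = 196
EG - F^2 = 50;  g^inv = (1/50) * [[50, 0], [0, 1]]
first-kind symbols [ij,l] = (1/2)(d_i g_jl + d_j g_il - d_l g_ij): [ss,s] = E_s/2 = 0, [ss,t] = F_s - E_t/2 = 0, [st,s] = E_t/2 = 0, [st,t] = G_s/2 = 0, [tt,s] = F_t - G_s/2 = 0, [tt,t] = G_t/2 = 98
Gamma^s_ij = (G*[ij,s] - F*[ij,t])/(EG - F^2), Gamma^t_ij = (E*[ij,t] - F*[ij,s])/(EG - F^2)
Gamma_sss = 0, Gamma_sst = 0, Gamma_stt = 0, Gamma_tss = 0, Gamma_tst = 0, Gamma_ttt = 49/25
d^2s/dtau^2 = -(Gamma_sss*(-2)^2 + 2*Gamma_sst*(-2)*(7/8) + Gamma_stt*(7/8)^2) = 0
d^2t/dtau^2 = -(Gamma_tss*(-2)^2 + 2*Gamma_tst*(-2)*(7/8) + Gamma_ttt*(7/8)^2) = -2401/1600

Answer: Gamma_sss = 0, Gamma_sst = 0, Gamma_stt = 0, Gamma_tss = 0, Gamma_tst = 0, Gamma_ttt = 49/25; accelerations (d^2s/dtau^2, d^2t/dtau^2) = (0, -2401/1600)


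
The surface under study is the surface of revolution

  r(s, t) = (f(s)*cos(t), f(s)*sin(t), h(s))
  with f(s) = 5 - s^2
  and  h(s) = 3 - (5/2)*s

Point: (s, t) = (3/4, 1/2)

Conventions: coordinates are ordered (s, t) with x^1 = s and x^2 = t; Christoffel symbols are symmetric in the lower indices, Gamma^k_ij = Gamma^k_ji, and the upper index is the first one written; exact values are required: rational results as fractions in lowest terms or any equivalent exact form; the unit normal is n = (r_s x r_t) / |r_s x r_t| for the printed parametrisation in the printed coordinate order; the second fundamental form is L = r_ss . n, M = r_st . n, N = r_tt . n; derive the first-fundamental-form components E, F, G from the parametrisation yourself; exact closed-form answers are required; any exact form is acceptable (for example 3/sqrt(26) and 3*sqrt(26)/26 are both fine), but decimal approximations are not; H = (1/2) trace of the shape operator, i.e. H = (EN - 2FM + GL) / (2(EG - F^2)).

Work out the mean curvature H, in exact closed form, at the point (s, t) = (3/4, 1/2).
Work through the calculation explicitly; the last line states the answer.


f = 71/16, f' = -3/2, f'' = -2, h' = -5/2, h'' = 0
E = 17/2, F = 0, G = 5041/256; answer radicand W^2 = 17/2
unnormalised second-form numerators: l = -5, m = 0, n = -355/32; L = l/sqrt(17/2), and similarly M = m/sqrt(W^2), N = n/sqrt(W^2)
H = (E*n - 2*F*m + G*l) / (2*(EG - F^2)*sqrt(W^2)); E*n - 2*F*m + G*l = -49345/256, EG - F^2 = 85697/512, so H = (-695/1207)/sqrt(17/2)

Answer: H = -695*sqrt(34)/20519


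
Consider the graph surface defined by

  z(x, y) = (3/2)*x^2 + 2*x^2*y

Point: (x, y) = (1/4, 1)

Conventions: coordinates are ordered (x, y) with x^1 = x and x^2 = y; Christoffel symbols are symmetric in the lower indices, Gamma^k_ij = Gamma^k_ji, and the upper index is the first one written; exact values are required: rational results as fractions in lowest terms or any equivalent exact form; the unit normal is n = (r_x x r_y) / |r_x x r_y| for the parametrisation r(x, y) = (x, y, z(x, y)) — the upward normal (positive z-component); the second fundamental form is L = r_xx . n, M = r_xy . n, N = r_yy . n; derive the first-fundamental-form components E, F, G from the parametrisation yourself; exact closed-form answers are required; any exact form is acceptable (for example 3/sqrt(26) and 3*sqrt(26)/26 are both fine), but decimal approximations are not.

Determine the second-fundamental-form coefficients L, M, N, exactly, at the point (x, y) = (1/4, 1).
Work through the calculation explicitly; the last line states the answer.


z_x = 7/4, z_y = 1/8, z_xx = 7, z_xy = 1, z_yy = 0
E = 65/16, F = 7/32, G = 65/64; answer radicand W^2 = 261/64
unnormalised second-form numerators: l = 7, m = 1, n = 0; L = l/sqrt(261/64), and similarly M = m/sqrt(W^2), N = n/sqrt(W^2)

Answer: L = 56*sqrt(29)/87, M = 8*sqrt(29)/87, N = 0


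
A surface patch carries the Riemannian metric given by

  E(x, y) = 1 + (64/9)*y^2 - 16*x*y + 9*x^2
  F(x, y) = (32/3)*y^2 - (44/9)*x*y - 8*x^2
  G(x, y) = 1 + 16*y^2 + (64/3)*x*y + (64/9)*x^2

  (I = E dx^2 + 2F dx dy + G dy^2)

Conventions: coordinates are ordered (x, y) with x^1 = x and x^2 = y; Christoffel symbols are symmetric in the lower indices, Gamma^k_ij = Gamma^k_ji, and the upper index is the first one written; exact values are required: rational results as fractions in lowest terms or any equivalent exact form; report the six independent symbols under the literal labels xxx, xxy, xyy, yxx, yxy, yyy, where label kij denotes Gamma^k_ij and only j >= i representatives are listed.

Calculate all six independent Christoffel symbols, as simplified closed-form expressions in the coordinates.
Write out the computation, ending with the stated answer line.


E = 1 + (64/9)*y^2 - 16*x*y + 9*x^2; F = (32/3)*y^2 - (44/9)*x*y - 8*x^2; G = 1 + 16*y^2 + (64/3)*x*y + (64/9)*x^2
Gamma^k_ij = (1/2) g^{kl} (d_i g_jl + d_j g_il - d_l g_ij), with g^inv = (1/(EG-F^2)) [[G, -F], [-F, E]]
first partials: E_x = -16*y + 18*x, E_y = (128/9)*y - 16*x, F_x = -(44/9)*y - 16*x, F_y = (64/3)*y - (44/9)*x, G_x = (64/3)*y + (128/9)*x, G_y = 32*y + (64/3)*x
D = EG - F^2 = 1 + (208/9)*y^2 + (16/3)*x*y + (145/9)*x^2
expanded: Gamma^x_xx = (G E_x - 2F F_x + F E_y)/(2D), Gamma^x_xy = (G E_y - F G_x)/(2D), Gamma^x_yy = (2G F_y - G G_x - F G_y)/(2D), Gamma^y_xx = (2E F_x - E E_y - F E_x)/(2D), Gamma^y_xy = (E G_x - F E_y)/(2D), Gamma^y_yy = (E G_y - 2F F_y + F G_x)/(2D); substitute and cancel common factors

Answer: Gamma_xxx = (81*x - 72*y)/(145*x^2 + 48*x*y + 208*y^2 + 9), Gamma_xxy = (-72*x + 64*y)/(145*x^2 + 48*x*y + 208*y^2 + 9), Gamma_xyy = (-108*x + 96*y)/(145*x^2 + 48*x*y + 208*y^2 + 9), Gamma_yxx = (-72*x - 108*y)/(145*x^2 + 48*x*y + 208*y^2 + 9), Gamma_yxy = (64*x + 96*y)/(145*x^2 + 48*x*y + 208*y^2 + 9), Gamma_yyy = (96*x + 144*y)/(145*x^2 + 48*x*y + 208*y^2 + 9)


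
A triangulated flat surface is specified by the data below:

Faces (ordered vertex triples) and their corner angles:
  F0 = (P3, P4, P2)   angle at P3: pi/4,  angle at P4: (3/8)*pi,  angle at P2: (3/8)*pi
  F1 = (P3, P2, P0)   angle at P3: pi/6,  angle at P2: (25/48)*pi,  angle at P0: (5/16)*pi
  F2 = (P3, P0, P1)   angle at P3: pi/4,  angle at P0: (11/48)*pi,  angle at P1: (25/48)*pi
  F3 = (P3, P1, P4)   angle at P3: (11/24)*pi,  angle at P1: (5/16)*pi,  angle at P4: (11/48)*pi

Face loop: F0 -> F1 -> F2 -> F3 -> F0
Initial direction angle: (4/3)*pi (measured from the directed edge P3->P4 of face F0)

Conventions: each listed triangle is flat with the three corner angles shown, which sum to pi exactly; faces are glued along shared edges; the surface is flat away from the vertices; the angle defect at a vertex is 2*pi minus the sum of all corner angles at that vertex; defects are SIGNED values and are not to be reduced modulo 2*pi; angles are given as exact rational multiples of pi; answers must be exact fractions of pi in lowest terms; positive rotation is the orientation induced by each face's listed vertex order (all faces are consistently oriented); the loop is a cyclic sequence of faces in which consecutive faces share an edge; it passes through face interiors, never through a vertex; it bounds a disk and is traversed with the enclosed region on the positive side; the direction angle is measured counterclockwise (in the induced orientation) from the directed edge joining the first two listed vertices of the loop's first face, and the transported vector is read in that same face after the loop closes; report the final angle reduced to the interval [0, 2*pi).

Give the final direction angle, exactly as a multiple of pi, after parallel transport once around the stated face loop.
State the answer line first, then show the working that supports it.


Answer: final direction angle = (5/24)*pi

enclosed vertex P3: corner angles sum to (9/8)*pi, defect = 2*pi - (9/8)*pi = (7/8)*pi
the final direction is the initial angle plus the enclosed defects, taken mod 2*pi in the induced orientation
final angle = (4/3)*pi + (7/8)*pi = (5/24)*pi (mod 2*pi)


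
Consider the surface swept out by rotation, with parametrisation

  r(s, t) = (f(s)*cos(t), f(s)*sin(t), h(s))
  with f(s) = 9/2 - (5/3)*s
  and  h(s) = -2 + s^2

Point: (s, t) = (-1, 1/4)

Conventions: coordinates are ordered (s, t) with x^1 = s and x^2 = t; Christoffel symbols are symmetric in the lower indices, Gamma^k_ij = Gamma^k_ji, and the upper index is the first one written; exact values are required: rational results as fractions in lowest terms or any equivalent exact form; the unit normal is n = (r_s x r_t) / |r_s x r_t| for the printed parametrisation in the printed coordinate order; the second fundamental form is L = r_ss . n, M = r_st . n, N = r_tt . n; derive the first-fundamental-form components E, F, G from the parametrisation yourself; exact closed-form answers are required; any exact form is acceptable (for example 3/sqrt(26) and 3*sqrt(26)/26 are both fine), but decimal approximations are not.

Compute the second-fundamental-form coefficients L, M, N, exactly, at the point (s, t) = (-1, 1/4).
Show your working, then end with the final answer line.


f = 37/6, f' = -5/3, f'' = 0, h' = -2, h'' = 2
E = 61/9, F = 0, G = 1369/36; answer radicand W^2 = 61/9
unnormalised second-form numerators: l = -10/3, m = 0, n = -37/3; L = l/sqrt(61/9), and similarly M = m/sqrt(W^2), N = n/sqrt(W^2)

Answer: L = -10*sqrt(61)/61, M = 0, N = -37*sqrt(61)/61


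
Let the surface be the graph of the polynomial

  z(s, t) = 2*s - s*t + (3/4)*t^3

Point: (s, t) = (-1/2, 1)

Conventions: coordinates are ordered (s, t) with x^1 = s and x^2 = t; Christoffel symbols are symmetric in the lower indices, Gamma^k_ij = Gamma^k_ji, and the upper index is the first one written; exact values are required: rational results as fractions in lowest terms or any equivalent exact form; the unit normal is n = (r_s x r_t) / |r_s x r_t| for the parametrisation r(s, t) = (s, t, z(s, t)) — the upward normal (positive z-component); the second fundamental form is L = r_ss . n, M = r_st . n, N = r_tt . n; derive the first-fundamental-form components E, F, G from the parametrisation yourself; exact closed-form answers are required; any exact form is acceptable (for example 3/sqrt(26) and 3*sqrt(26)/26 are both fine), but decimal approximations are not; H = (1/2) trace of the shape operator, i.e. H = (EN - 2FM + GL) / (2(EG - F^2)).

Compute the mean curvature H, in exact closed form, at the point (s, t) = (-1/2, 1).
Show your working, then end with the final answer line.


z_s = 1, z_t = 11/4, z_ss = 0, z_st = -1, z_tt = 9/2
E = 2, F = 11/4, G = 137/16; answer radicand W^2 = 153/16
unnormalised second-form numerators: l = 0, m = -1, n = 9/2; L = l/sqrt(153/16), and similarly M = m/sqrt(W^2), N = n/sqrt(W^2)
H = (E*n - 2*F*m + G*l) / (2*(EG - F^2)*sqrt(W^2)); E*n - 2*F*m + G*l = 29/2, EG - F^2 = 153/16, so H = (116/153)/sqrt(153/16)

Answer: H = 464*sqrt(17)/7803


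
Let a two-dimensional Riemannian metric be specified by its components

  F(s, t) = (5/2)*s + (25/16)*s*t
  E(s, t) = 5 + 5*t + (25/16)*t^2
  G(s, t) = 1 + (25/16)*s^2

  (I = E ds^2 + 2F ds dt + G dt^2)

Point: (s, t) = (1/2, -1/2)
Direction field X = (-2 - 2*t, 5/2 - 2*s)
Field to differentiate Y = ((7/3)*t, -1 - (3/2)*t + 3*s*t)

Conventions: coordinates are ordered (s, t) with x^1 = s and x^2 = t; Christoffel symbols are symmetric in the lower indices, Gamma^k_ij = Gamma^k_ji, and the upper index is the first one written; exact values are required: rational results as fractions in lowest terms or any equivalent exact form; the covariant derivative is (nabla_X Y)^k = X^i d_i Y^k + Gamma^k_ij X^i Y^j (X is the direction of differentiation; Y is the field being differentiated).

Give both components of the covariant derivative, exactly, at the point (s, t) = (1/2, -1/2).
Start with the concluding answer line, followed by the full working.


Answer: (nabla_X Y)^s = 87/28, (nabla_X Y)^t = 37/28

E = 185/64, F = 55/64, G = 89/64 at the point
E_s = 0, E_t = 55/16, F_s = 55/32, F_t = 25/32, G_s = 25/16, G_t = 0
EG - F^2 = 105/32;  g^inv = (32/105) * [[89/64, -55/64], [-55/64, 185/64]]
first-kind symbols [ij,l] = (1/2)(d_i g_jl + d_j g_il - d_l g_ij): [ss,s] = E_s/2 = 0, [ss,t] = F_s - E_t/2 = 0, [st,s] = E_t/2 = 55/32, [st,t] = G_s/2 = 25/32, [tt,s] = F_t - G_s/2 = 0, [tt,t] = G_t/2 = 0
Gamma^s_ij = (G*[ij,s] - F*[ij,t])/(EG - F^2), Gamma^t_ij = (E*[ij,t] - F*[ij,s])/(EG - F^2)
Gamma_sss = 0, Gamma_sst = 11/21, Gamma_stt = 0, Gamma_tss = 0, Gamma_tst = 5/21, Gamma_ttt = 0
X = (-1, 3/2), Y = (-7/6, -1) at the point


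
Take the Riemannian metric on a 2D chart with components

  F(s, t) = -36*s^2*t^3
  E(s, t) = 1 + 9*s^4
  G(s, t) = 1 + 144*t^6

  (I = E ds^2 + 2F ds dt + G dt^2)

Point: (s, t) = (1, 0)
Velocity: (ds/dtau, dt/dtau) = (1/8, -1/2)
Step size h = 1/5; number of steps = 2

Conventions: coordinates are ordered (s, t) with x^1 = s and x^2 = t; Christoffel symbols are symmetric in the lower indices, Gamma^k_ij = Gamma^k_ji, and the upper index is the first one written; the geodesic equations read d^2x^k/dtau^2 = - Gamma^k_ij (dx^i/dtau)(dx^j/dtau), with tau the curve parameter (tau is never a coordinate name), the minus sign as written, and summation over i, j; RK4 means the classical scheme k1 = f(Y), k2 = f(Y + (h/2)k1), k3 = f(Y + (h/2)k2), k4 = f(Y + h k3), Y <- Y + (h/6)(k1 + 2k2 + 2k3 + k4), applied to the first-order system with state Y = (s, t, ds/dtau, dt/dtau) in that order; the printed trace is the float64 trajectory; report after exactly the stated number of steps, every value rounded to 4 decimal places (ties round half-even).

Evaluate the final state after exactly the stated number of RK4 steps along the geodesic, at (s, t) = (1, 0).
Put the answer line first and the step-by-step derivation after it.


Answer: s = 1.0492, t = -0.2000, ds/dtau = 0.1278, dt/dtau = -0.4999

f(Y) = (ds/dtau, dt/dtau, -Gamma^s_ij Y'^i Y'^j, -Gamma^t_ij Y'^i Y'^j) with the Gammas evaluated at the stage position; h = 0.200000; intermediate values shown to 6 dp
step 0: s = 1.0000, t = 0.0000, ds/dtau = 0.1250, dt/dtau = -0.5000
step 1:
  k1: at (s, t) = (1.000000, 0.000000), (ds/dtau, dt/dtau) = (0.125000, -0.500000); Gamma_sss = 1.800000, Gamma_sst = 0.000000, Gamma_stt = 0.000000, Gamma_tss = 0.000000, Gamma_tst = 0.000000, Gamma_ttt = 0.000000; k1 = (0.125000, -0.500000, -0.028125, 0.000000)
  k2: at (s, t) = (1.012500, -0.050000), (ds/dtau, dt/dtau) = (0.122188, -0.500000); Gamma_sss = 1.786437, Gamma_sst = 0.000000, Gamma_stt = -0.026466, Gamma_tss = 0.000871, Gamma_tst = 0.000000, Gamma_ttt = -0.000013; k2 = (0.122188, -0.500000, -0.020055, -0.000010)
  k3: at (s, t) = (1.012219, -0.050000), (ds/dtau, dt/dtau) = (0.122995, -0.500001); Gamma_sss = 1.786744, Gamma_sst = 0.000000, Gamma_stt = -0.026478, Gamma_tss = 0.000872, Gamma_tst = 0.000000, Gamma_ttt = -0.000013; k3 = (0.122995, -0.500001, -0.020410, -0.000010)
  k4: at (s, t) = (1.024599, -0.100000), (ds/dtau, dt/dtau) = (0.120918, -0.500002); Gamma_sss = 1.773187, Gamma_sst = 0.000000, Gamma_stt = -0.103837, Gamma_tss = 0.006756, Gamma_tst = 0.000000, Gamma_ttt = -0.000396; k4 = (0.120918, -0.500002, 0.000033, 0.000000)
  Y <- Y + (h/6)(k1 + 2k2 + 2k3 + k4): s = 1.0245, t = -0.1000, ds/dtau = 0.1214, dt/dtau = -0.5000
step 2:
  k1: at (s, t) = (1.024543, -0.100000), (ds/dtau, dt/dtau) = (0.121366, -0.500001); Gamma_sss = 1.773248, Gamma_sst = 0.000000, Gamma_stt = -0.103847, Gamma_tss = 0.006757, Gamma_tst = 0.000000, Gamma_ttt = -0.000396; k1 = (0.121366, -0.500001, -0.000158, -0.000001)
  k2: at (s, t) = (1.036679, -0.150000), (ds/dtau, dt/dtau) = (0.121350, -0.500001); Gamma_sss = 1.759677, Gamma_sst = 0.000000, Gamma_stt = -0.229152, Gamma_tss = 0.022104, Gamma_tst = 0.000000, Gamma_ttt = -0.002879; k2 = (0.121350, -0.500001, 0.031376, 0.000394)
  k3: at (s, t) = (1.036678, -0.150000), (ds/dtau, dt/dtau) = (0.124504, -0.499962); Gamma_sss = 1.759678, Gamma_sst = 0.000000, Gamma_stt = -0.229153, Gamma_tss = 0.022105, Gamma_tst = 0.000000, Gamma_ttt = -0.002879; k3 = (0.124504, -0.499962, 0.030002, 0.000377)
  k4: at (s, t) = (1.049443, -0.199993), (ds/dtau, dt/dtau) = (0.127366, -0.499926); Gamma_sss = 1.744494, Gamma_sst = 0.000000, Gamma_stt = -0.398923, Gamma_tss = 0.050682, Gamma_tst = 0.000000, Gamma_ttt = -0.011590; k4 = (0.127366, -0.499926, 0.071402, 0.002074)
  Y <- Y + (h/6)(k1 + 2k2 + 2k3 + k4): s = 1.0492, t = -0.2000, ds/dtau = 0.1278, dt/dtau = -0.4999


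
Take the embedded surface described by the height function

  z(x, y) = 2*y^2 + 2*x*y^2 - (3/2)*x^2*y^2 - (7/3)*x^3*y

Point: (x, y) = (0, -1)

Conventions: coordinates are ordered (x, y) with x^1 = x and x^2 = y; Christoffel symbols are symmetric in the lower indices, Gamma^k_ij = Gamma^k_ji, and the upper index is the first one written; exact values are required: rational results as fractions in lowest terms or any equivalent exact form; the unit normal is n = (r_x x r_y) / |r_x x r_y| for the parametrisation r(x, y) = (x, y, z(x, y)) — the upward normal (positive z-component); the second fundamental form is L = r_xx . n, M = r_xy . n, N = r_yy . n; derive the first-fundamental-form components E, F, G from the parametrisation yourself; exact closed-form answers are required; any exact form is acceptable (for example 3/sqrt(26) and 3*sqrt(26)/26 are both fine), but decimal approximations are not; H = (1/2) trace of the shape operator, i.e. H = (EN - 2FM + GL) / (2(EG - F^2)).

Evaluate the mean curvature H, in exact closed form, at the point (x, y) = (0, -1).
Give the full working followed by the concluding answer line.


z_x = 2, z_y = -4, z_xx = -3, z_xy = -4, z_yy = 4
E = 5, F = -8, G = 17; answer radicand W^2 = 21
unnormalised second-form numerators: l = -3, m = -4, n = 4; L = l/sqrt(21), and similarly M = m/sqrt(W^2), N = n/sqrt(W^2)
H = (E*n - 2*F*m + G*l) / (2*(EG - F^2)*sqrt(W^2)); E*n - 2*F*m + G*l = -95, EG - F^2 = 21, so H = (-95/42)/sqrt(21)

Answer: H = -95*sqrt(21)/882


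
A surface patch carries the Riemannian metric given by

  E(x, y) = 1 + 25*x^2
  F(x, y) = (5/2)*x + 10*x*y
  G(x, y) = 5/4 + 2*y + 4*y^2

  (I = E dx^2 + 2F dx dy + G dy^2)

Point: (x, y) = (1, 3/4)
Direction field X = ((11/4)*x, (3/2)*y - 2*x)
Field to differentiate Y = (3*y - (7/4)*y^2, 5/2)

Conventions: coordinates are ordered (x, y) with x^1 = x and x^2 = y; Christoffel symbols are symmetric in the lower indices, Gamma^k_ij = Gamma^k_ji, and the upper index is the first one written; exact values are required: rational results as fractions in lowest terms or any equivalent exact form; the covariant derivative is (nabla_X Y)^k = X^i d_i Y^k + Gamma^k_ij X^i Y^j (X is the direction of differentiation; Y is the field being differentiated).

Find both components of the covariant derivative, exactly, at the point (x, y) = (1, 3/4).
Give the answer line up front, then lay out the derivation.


Answer: (nabla_X Y)^x = 2831/1536, (nabla_X Y)^y = 667/768

E = 26, F = 10, G = 5 at the point
E_x = 50, E_y = 0, F_x = 10, F_y = 10, G_x = 0, G_y = 8
EG - F^2 = 30;  g^inv = (1/30) * [[5, -10], [-10, 26]]
first-kind symbols [ij,l] = (1/2)(d_i g_jl + d_j g_il - d_l g_ij): [xx,x] = E_x/2 = 25, [xx,y] = F_x - E_y/2 = 10, [xy,x] = E_y/2 = 0, [xy,y] = G_x/2 = 0, [yy,x] = F_y - G_x/2 = 10, [yy,y] = G_y/2 = 4
Gamma^x_ij = (G*[ij,x] - F*[ij,y])/(EG - F^2), Gamma^y_ij = (E*[ij,y] - F*[ij,x])/(EG - F^2)
Gamma_xxx = 5/6, Gamma_xxy = 0, Gamma_xyy = 1/3, Gamma_yxx = 1/3, Gamma_yxy = 0, Gamma_yyy = 2/15
X = (11/4, -7/8), Y = (81/64, 5/2) at the point


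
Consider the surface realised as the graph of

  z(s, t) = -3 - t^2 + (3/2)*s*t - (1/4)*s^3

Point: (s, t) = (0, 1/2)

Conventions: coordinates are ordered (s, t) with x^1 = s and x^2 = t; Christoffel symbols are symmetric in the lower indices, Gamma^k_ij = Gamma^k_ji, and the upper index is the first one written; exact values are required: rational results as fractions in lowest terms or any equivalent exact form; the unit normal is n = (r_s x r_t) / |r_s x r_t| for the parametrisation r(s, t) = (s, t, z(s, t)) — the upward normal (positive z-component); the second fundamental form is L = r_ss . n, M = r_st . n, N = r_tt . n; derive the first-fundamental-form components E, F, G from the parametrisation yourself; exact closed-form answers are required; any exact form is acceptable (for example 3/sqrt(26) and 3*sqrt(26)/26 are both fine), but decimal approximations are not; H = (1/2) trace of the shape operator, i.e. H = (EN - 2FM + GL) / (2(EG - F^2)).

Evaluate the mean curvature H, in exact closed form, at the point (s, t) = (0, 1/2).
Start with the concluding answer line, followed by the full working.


Answer: H = -28*sqrt(41)/1681

z_s = 3/4, z_t = -1, z_ss = 0, z_st = 3/2, z_tt = -2
E = 25/16, F = -3/4, G = 2; answer radicand W^2 = 41/16
unnormalised second-form numerators: l = 0, m = 3/2, n = -2; L = l/sqrt(41/16), and similarly M = m/sqrt(W^2), N = n/sqrt(W^2)
H = (E*n - 2*F*m + G*l) / (2*(EG - F^2)*sqrt(W^2)); E*n - 2*F*m + G*l = -7/8, EG - F^2 = 41/16, so H = (-7/41)/sqrt(41/16)


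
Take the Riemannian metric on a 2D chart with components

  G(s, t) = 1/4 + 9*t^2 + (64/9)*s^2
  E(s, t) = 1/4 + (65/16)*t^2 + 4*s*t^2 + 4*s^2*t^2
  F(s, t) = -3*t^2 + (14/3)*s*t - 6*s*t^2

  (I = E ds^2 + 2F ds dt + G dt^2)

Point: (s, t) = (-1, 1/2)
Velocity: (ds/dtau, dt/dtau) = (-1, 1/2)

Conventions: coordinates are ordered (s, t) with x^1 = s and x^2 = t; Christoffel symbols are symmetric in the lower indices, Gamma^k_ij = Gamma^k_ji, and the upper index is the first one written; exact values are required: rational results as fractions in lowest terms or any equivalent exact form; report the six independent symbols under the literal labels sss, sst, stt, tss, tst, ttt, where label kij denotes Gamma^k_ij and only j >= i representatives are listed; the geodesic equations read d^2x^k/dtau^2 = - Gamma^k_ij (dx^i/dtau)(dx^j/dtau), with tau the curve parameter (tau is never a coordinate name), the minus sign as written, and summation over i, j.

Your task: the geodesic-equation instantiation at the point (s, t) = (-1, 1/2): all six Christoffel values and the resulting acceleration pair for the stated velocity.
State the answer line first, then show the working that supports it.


Answer: Gamma_sss = -7721/11125, Gamma_sst = 28558/33375, Gamma_stt = 24656/4005, Gamma_tss = -42537/178000, Gamma_tst = -6663/11125, Gamma_ttt = 1979/1335; accelerations (d^2s/dtau^2, d^2t/dtau^2) = (1063/100125, -390113/534000)

E = 81/64, F = -19/12, G = 173/18 at the point
E_s = -1, E_t = 65/16, F_s = 5/6, F_t = -5/3, G_s = -128/9, G_t = 9
EG - F^2 = 11125/1152;  g^inv = (1152/11125) * [[173/18, 19/12], [19/12, 81/64]]
first-kind symbols [ij,l] = (1/2)(d_i g_jl + d_j g_il - d_l g_ij): [ss,s] = E_s/2 = -1/2, [ss,t] = F_s - E_t/2 = -115/96, [st,s] = E_t/2 = 65/32, [st,t] = G_s/2 = -64/9, [tt,s] = F_t - G_s/2 = 49/9, [tt,t] = G_t/2 = 9/2
Gamma^s_ij = (G*[ij,s] - F*[ij,t])/(EG - F^2), Gamma^t_ij = (E*[ij,t] - F*[ij,s])/(EG - F^2)
Gamma_sss = -7721/11125, Gamma_sst = 28558/33375, Gamma_stt = 24656/4005, Gamma_tss = -42537/178000, Gamma_tst = -6663/11125, Gamma_ttt = 1979/1335
d^2s/dtau^2 = -(Gamma_sss*(-1)^2 + 2*Gamma_sst*(-1)*(1/2) + Gamma_stt*(1/2)^2) = 1063/100125
d^2t/dtau^2 = -(Gamma_tss*(-1)^2 + 2*Gamma_tst*(-1)*(1/2) + Gamma_ttt*(1/2)^2) = -390113/534000


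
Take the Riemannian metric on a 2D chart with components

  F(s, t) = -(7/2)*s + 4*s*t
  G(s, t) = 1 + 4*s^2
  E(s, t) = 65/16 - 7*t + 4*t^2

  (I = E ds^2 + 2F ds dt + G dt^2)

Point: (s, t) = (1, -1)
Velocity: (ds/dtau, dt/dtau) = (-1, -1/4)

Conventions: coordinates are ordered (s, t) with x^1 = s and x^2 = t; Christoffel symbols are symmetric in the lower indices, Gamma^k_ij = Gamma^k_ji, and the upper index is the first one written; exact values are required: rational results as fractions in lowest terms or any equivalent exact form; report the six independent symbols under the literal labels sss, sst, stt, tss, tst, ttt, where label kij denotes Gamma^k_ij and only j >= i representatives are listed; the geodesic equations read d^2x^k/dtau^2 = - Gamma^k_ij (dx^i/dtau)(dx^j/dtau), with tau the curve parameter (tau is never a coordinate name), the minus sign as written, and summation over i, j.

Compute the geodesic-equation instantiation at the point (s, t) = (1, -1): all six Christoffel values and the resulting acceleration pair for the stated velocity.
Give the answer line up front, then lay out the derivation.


Answer: Gamma_sss = 0, Gamma_sst = -24/61, Gamma_stt = 0, Gamma_tss = 0, Gamma_tst = 64/305, Gamma_ttt = 0; accelerations (d^2s/dtau^2, d^2t/dtau^2) = (12/61, -32/305)

E = 241/16, F = -15/2, G = 5 at the point
E_s = 0, E_t = -15, F_s = -15/2, F_t = 4, G_s = 8, G_t = 0
EG - F^2 = 305/16;  g^inv = (16/305) * [[5, 15/2], [15/2, 241/16]]
first-kind symbols [ij,l] = (1/2)(d_i g_jl + d_j g_il - d_l g_ij): [ss,s] = E_s/2 = 0, [ss,t] = F_s - E_t/2 = 0, [st,s] = E_t/2 = -15/2, [st,t] = G_s/2 = 4, [tt,s] = F_t - G_s/2 = 0, [tt,t] = G_t/2 = 0
Gamma^s_ij = (G*[ij,s] - F*[ij,t])/(EG - F^2), Gamma^t_ij = (E*[ij,t] - F*[ij,s])/(EG - F^2)
Gamma_sss = 0, Gamma_sst = -24/61, Gamma_stt = 0, Gamma_tss = 0, Gamma_tst = 64/305, Gamma_ttt = 0
d^2s/dtau^2 = -(Gamma_sss*(-1)^2 + 2*Gamma_sst*(-1)*(-1/4) + Gamma_stt*(-1/4)^2) = 12/61
d^2t/dtau^2 = -(Gamma_tss*(-1)^2 + 2*Gamma_tst*(-1)*(-1/4) + Gamma_ttt*(-1/4)^2) = -32/305


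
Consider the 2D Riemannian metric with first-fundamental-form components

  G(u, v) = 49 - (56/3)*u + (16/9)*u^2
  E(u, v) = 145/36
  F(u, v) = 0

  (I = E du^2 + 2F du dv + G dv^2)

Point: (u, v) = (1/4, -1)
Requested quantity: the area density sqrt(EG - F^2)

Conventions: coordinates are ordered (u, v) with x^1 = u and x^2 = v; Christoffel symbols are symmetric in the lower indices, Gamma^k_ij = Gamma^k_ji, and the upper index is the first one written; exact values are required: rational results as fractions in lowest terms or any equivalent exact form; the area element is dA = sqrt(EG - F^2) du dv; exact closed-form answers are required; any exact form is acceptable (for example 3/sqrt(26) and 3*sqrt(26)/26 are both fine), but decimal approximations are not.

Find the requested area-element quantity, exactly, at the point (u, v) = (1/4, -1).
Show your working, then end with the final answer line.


E = 145/36, F = 0, G = 400/9; EG - F^2 = 14500/81

Answer: sqrt(EG - F^2) = 10*sqrt(145)/9


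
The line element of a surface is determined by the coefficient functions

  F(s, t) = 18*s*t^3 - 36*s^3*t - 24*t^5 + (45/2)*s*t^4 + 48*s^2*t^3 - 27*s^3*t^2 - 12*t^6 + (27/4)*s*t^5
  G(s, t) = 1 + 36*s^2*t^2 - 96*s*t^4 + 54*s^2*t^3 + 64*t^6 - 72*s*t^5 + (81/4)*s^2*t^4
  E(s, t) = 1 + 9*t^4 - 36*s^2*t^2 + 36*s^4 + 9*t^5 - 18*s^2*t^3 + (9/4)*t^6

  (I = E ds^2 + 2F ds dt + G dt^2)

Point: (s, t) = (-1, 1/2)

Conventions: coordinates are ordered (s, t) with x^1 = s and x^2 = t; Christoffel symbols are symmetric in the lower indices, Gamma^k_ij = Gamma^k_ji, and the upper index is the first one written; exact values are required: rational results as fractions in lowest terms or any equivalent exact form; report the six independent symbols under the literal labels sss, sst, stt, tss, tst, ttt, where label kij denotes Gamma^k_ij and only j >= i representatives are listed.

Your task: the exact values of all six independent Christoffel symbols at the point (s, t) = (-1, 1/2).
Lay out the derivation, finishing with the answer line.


E = 6817/256, F = 3321/128, G = 1745/64 at the point
E_s = -243/2, E_t = -2673/64, F_s = -10545/128, F_t = 3993/64, G_s = -1353/32, G_t = 1353/8
EG - F^2 = 13541/256;  g^inv = (256/13541) * [[1745/64, -3321/128], [-3321/128, 6817/256]]
first-kind symbols [ij,l] = (1/2)(d_i g_jl + d_j g_il - d_l g_ij): [ss,s] = E_s/2 = -243/4, [ss,t] = F_s - E_t/2 = -123/2, [st,s] = E_t/2 = -2673/128, [st,t] = G_s/2 = -1353/64, [tt,s] = F_t - G_s/2 = 2673/32, [tt,t] = G_t/2 = 1353/16
Gamma^s_ij = (G*[ij,s] - F*[ij,t])/(EG - F^2), Gamma^t_ij = (E*[ij,t] - F*[ij,s])/(EG - F^2)

Answer: Gamma_sss = -15552/13541, Gamma_sst = -486/1231, Gamma_stt = 1944/1231, Gamma_tss = -15744/13541, Gamma_tst = -492/1231, Gamma_ttt = 1968/1231


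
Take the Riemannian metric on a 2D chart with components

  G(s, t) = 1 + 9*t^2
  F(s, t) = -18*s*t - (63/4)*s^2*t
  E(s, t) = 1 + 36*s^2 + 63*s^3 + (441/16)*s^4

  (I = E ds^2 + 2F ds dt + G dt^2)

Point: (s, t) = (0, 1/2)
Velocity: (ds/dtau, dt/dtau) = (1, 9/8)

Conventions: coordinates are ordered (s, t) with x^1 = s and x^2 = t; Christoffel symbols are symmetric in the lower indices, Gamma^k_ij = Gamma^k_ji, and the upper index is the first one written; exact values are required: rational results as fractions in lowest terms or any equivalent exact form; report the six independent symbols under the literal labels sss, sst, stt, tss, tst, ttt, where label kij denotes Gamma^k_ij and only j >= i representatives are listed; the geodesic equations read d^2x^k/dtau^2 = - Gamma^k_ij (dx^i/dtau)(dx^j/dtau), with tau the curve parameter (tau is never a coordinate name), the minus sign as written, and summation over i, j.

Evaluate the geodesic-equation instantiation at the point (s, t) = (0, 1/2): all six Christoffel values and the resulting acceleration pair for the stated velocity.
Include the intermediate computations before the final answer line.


E = 1, F = 0, G = 13/4 at the point
E_s = 0, E_t = 0, F_s = -9, F_t = 0, G_s = 0, G_t = 9
EG - F^2 = 13/4;  g^inv = (4/13) * [[13/4, 0], [0, 1]]
first-kind symbols [ij,l] = (1/2)(d_i g_jl + d_j g_il - d_l g_ij): [ss,s] = E_s/2 = 0, [ss,t] = F_s - E_t/2 = -9, [st,s] = E_t/2 = 0, [st,t] = G_s/2 = 0, [tt,s] = F_t - G_s/2 = 0, [tt,t] = G_t/2 = 9/2
Gamma^s_ij = (G*[ij,s] - F*[ij,t])/(EG - F^2), Gamma^t_ij = (E*[ij,t] - F*[ij,s])/(EG - F^2)
Gamma_sss = 0, Gamma_sst = 0, Gamma_stt = 0, Gamma_tss = -36/13, Gamma_tst = 0, Gamma_ttt = 18/13
d^2s/dtau^2 = -(Gamma_sss*(1)^2 + 2*Gamma_sst*(1)*(9/8) + Gamma_stt*(9/8)^2) = 0
d^2t/dtau^2 = -(Gamma_tss*(1)^2 + 2*Gamma_tst*(1)*(9/8) + Gamma_ttt*(9/8)^2) = 423/416

Answer: Gamma_sss = 0, Gamma_sst = 0, Gamma_stt = 0, Gamma_tss = -36/13, Gamma_tst = 0, Gamma_ttt = 18/13; accelerations (d^2s/dtau^2, d^2t/dtau^2) = (0, 423/416)


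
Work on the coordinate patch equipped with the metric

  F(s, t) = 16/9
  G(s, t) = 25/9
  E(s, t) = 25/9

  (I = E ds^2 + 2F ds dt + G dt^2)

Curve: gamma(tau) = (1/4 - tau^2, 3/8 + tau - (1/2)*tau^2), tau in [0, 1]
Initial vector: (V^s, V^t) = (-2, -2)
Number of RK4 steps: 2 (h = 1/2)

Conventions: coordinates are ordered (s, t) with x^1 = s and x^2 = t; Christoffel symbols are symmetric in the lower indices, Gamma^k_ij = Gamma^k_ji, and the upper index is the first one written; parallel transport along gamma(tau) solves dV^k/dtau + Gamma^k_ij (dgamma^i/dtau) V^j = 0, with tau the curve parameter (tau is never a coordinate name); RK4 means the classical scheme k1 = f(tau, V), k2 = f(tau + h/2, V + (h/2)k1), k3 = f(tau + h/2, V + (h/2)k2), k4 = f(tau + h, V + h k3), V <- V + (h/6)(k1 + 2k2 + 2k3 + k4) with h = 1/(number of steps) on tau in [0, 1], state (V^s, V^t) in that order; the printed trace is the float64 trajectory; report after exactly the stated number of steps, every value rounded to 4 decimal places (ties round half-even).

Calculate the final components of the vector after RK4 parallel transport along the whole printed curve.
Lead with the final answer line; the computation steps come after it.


Answer: V^s = -2.0000, V^t = -2.0000

gamma'(tau) = (-2*tau, 1 - tau); f(tau, V)^k = -Gamma^k_ij(gamma(tau)) gamma'^i(tau) V^j; h = 1/2; intermediate values shown to 6 dp
curve data and Christoffel symbols at the stage parameters:
  tau = 0.000000: gamma = (0.250000, 0.375000), gamma' = (0.000000, 1.000000); Gamma_sss = 0.000000, Gamma_sst = 0.000000, Gamma_stt = 0.000000, Gamma_tss = 0.000000, Gamma_tst = 0.000000, Gamma_ttt = 0.000000
  tau = 0.250000: gamma = (0.187500, 0.593750), gamma' = (-0.500000, 0.750000); Gamma_sss = 0.000000, Gamma_sst = 0.000000, Gamma_stt = 0.000000, Gamma_tss = 0.000000, Gamma_tst = 0.000000, Gamma_ttt = 0.000000
  tau = 0.500000: gamma = (0.000000, 0.750000), gamma' = (-1.000000, 0.500000); Gamma_sss = 0.000000, Gamma_sst = 0.000000, Gamma_stt = 0.000000, Gamma_tss = 0.000000, Gamma_tst = 0.000000, Gamma_ttt = 0.000000
  tau = 0.750000: gamma = (-0.312500, 0.843750), gamma' = (-1.500000, 0.250000); Gamma_sss = 0.000000, Gamma_sst = 0.000000, Gamma_stt = 0.000000, Gamma_tss = 0.000000, Gamma_tst = 0.000000, Gamma_ttt = 0.000000
  tau = 1.000000: gamma = (-0.750000, 0.875000), gamma' = (-2.000000, 0.000000); Gamma_sss = 0.000000, Gamma_sst = 0.000000, Gamma_stt = 0.000000, Gamma_tss = 0.000000, Gamma_tst = 0.000000, Gamma_ttt = 0.000000
step 0: V^s = -2.0000, V^t = -2.0000
step 1: k1 = (0.000000, 0.000000), k2 = (0.000000, 0.000000), k3 = (0.000000, 0.000000), k4 = (0.000000, 0.000000); V <- V + (h/6)(k1 + 2k2 + 2k3 + k4): V^s = -2.0000, V^t = -2.0000
step 2: k1 = (0.000000, 0.000000), k2 = (0.000000, 0.000000), k3 = (0.000000, 0.000000), k4 = (0.000000, 0.000000); V <- V + (h/6)(k1 + 2k2 + 2k3 + k4): V^s = -2.0000, V^t = -2.0000


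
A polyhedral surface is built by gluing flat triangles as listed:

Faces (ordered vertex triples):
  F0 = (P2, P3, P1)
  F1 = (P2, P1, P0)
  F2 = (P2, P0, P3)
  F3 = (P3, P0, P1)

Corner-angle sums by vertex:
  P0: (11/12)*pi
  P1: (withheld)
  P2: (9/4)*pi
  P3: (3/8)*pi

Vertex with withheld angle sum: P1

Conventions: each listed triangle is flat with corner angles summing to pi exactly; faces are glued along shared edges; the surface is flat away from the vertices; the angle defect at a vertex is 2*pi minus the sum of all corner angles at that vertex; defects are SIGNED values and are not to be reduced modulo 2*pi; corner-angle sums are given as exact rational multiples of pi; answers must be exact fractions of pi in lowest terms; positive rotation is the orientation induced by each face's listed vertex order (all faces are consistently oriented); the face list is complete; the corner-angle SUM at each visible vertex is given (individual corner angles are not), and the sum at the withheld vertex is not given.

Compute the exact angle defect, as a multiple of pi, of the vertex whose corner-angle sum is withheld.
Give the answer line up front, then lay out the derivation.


Answer: defect(P1) = (37/24)*pi

V = 4, E = 6, F = 4; chi = V - E + F = 2
Gauss-Bonnet: total defect = 2*pi*chi = 4*pi; visible defects sum to (59/24)*pi


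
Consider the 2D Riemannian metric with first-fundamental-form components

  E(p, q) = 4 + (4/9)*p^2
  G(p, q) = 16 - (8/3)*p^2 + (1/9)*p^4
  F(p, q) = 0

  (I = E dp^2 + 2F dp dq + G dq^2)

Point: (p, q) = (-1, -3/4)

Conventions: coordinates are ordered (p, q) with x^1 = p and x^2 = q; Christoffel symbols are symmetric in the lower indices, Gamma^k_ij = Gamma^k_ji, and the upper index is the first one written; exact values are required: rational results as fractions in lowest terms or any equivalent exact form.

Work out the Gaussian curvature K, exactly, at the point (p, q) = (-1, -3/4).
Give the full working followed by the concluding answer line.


E = 40/9, F = 0, G = 121/9, EG - F^2 = 4840/81 at the point
E_p = -8/9, E_q = 0, F_p = 0, F_q = 0, G_p = 44/9, G_q = 0
E_qq = 0, F_pq = 0, G_pp = -4
The intrinsic route: Brioschi's K = (det M1 - det M2)/(EG - F^2)^2.
M1 = [[-E_qq/2 + F_pq - G_pp/2, E_p/2, F_p - E_q/2], [F_q - G_p/2, E, F], [G_q/2, F, G]] = [[2, -4/9, 0], [-22/9, 40/9, 0], [0, 0, 121/9]]; det M1 = 76472/729
M2 = [[0, E_q/2, G_p/2], [E_q/2, E, F], [G_p/2, F, G]] = [[0, 0, 22/9], [0, 40/9, 0], [22/9, 0, 121/9]]; det M2 = -19360/729
det M1 - det M2 = 10648/81; K = 10648/81 / (4840/81)^2 = 81/2200

Answer: K = 81/2200
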